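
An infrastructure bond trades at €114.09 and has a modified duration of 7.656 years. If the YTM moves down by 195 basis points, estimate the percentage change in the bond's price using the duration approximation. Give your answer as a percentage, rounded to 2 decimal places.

+14.93%

Duration approximation: ΔP/P ≈ -D_mod · Δy = -7.656 × (-0.0195) = +0.149292.
As a percentage: +14.9292%.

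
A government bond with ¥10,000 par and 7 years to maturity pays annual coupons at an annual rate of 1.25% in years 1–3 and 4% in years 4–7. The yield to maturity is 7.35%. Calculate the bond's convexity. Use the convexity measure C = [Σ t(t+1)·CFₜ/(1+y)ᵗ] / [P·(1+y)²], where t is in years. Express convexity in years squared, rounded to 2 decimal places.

With y = 0.0735:
  t   CF        PV=CF/(1+0.0735)^t    t·PV        t(t+1)·PV
  1       125.00       116.4415       116.4415         232.8831
  2       125.00       108.4691       216.9381         650.8144
  3       125.00       101.0424       303.1273       1,212.5094
  4       400.00       301.1978     1,204.7912       6,023.9560
  5       400.00       280.5755     1,402.8775       8,417.2650
  6       400.00       261.3652     1,568.1910      10,977.3368
  7    10,400.00     6,330.2228    44,311.5598     354,492.4785
  Σ                  7,499.3144    49,123.9265     382,007.2432
P = 7,499.3144.
Convexity = Σ t(t+1)·PV / [P·(1+y)²] = 382,007.2432 / (7,499.3144 × 1.152402) = 44.20241.

44.20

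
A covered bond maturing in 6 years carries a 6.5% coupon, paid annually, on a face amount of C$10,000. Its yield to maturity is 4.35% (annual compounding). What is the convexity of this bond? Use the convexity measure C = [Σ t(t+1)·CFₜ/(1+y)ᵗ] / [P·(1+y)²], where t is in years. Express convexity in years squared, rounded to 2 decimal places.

With y = 0.0435:
  t   CF        PV=CF/(1+0.0435)^t    t·PV        t(t+1)·PV
  1       650.00       622.9037       622.9037       1,245.8074
  2       650.00       596.9369     1,193.8739       3,581.6216
  3       650.00       572.0526     1,716.1579       6,864.6317
  4       650.00       548.2057     2,192.8228      10,964.1139
  5       650.00       525.3528     2,626.7642      15,760.5854
  6    10,650.00     8,248.8781    49,493.2688     346,452.8815
  Σ                 11,114.3299    57,845.7913     384,869.6415
P = 11,114.3299.
Convexity = Σ t(t+1)·PV / [P·(1+y)²] = 384,869.6415 / (11,114.3299 × 1.088892) = 31.80134.

31.80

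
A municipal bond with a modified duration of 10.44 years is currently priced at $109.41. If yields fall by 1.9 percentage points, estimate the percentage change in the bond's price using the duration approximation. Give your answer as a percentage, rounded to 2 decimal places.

+19.84%

Duration approximation: ΔP/P ≈ -D_mod · Δy = -10.44 × (-0.019) = +0.198360.
As a percentage: +19.8360%.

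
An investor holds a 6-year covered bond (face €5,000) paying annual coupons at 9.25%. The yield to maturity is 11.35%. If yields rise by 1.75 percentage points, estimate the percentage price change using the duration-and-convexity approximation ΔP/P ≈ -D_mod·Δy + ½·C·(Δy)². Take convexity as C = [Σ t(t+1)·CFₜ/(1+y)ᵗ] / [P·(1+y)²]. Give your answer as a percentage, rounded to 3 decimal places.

With y = 0.1135:
  t   CF        PV=CF/(1+0.1135)^t    t·PV        t(t+1)·PV
  1       462.50       415.3570       415.3570         830.7140
  2       462.50       373.0193       746.0386       2,238.1158
  3       462.50       334.9971     1,004.9914       4,019.9654
  4       462.50       300.8506     1,203.4023       6,017.0116
  5       462.50       270.1846     1,350.9231       8,105.5387
  6     5,462.50     2,865.8280    17,194.9680     120,364.7761
  Σ                  4,560.2366    21,915.6804     141,576.1215
P = 4,560.2366; D_Mac = 4.80582 yrs; D_mod = 4.31596 yrs; C = 25.03930.
Duration effect: -4.31596 × (+0.0175) = -0.075529
Convexity effect: 0.5 × 25.03930 × (0.0175)² = +0.0038341
ΔP/P ≈ -0.075529 + 0.0038341 = -0.071695 = -7.1695%.

-7.170%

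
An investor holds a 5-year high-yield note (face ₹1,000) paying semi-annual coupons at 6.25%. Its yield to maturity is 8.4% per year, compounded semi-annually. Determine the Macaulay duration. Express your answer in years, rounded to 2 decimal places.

4.34 years

Periodic yield y = 0.042. Discount each cash flow and weight by its period:
  t   CF        PV=CF/(1+0.042)^t    t·PV
  1        31.25        29.9904        29.9904
  2        31.25        28.7816        57.5632
  3        31.25        27.6215        82.8644
  4        31.25        26.5081       106.0325
  5        31.25        25.4397       127.1983
  6        31.25        24.4143       146.4856
  7        31.25        23.4302       164.0114
  8        31.25        22.4858       179.8864
  9        31.25        21.5795       194.2151
  10    1,031.25       683.4186     6,834.1856
  Σ                    913.6695     7,922.4330
Price P = Σ PV = 913.6695.
Macaulay duration = Σ(t·PV) / P = 7,922.4330 / 913.6695 = 8.67100 half-year periods.
In years: 8.67100 / 2 = 4.33550 years.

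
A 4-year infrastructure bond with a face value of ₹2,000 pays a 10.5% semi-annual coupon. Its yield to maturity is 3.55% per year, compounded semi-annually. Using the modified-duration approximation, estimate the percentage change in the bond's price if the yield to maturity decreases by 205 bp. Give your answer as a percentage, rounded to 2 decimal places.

+6.94%

Periodic yield y = 0.01775. Modified duration first:
  t   CF        PV=CF/(1+0.01775)^t    t·PV
  1       105.00       103.1688       103.1688
  2       105.00       101.3694       202.7389
  3       105.00        99.6015       298.8046
  4       105.00        97.8644       391.4577
  5       105.00        96.1576       480.7881
  6       105.00        94.4806       566.8836
  7       105.00        92.8328       649.8297
  8     2,105.00     1,828.6189    14,628.9515
  Σ                  2,514.0941    17,322.6228
P = 2,514.0941; D_Mac = 6.89020 half-year periods = 3.44510 yrs; D_mod = 3.44510/(1+0.01775) = 3.38502 yrs.
ΔP/P ≈ -D_mod · Δy = -3.38502 × (-0.0205) = +0.069393 = +6.9393%.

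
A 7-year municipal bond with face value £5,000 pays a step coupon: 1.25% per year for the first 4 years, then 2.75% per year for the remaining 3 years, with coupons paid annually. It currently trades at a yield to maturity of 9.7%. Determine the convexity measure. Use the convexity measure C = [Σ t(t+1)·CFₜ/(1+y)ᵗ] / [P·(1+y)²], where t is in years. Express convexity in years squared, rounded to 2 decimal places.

43.09

With y = 0.097:
  t   CF        PV=CF/(1+0.097)^t    t·PV        t(t+1)·PV
  1        62.50        56.9736        56.9736         113.9471
  2        62.50        51.9358       103.8716         311.6148
  3        62.50        47.3435       142.0304         568.1217
  4        62.50        43.1572       172.6289         863.1445
  5       137.50        86.5505       432.7525       2,596.5149
  6       137.50        78.8974       473.3847       3,313.6926
  7     5,137.50     2,687.2337    18,810.6361     150,485.0888
  Σ                  3,052.0917    20,192.2777     158,252.1244
P = 3,052.0917.
Convexity = Σ t(t+1)·PV / [P·(1+y)²] = 158,252.1244 / (3,052.0917 × 1.203409) = 43.08625.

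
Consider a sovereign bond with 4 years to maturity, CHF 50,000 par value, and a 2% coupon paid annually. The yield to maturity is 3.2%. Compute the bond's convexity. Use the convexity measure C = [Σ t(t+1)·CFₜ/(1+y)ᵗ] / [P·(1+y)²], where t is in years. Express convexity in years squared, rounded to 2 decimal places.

With y = 0.032:
  t   CF        PV=CF/(1+0.032)^t    t·PV        t(t+1)·PV
  1     1,000.00       968.9922       968.9922       1,937.9845
  2     1,000.00       938.9460     1,877.8920       5,633.6759
  3     1,000.00       909.8314     2,729.4941      10,917.9765
  4    51,000.00    44,962.5969   179,850.3877     899,251.9383
  Σ                 47,780.3665   185,426.7660     917,741.5751
P = 47,780.3665.
Convexity = Σ t(t+1)·PV / [P·(1+y)²] = 917,741.5751 / (47,780.3665 × 1.065024) = 18.03481.

18.03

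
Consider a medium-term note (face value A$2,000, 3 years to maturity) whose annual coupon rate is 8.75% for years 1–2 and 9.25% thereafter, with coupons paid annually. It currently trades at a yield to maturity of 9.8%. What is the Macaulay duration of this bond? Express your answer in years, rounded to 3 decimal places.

Periodic yield y = 0.098. Discount each cash flow and weight by its year:
  t   CF        PV=CF/(1+0.098)^t    t·PV
  1       175.00       159.3807       159.3807
  2       175.00       145.1555       290.3109
  3     2,185.00     1,650.6098     4,951.8294
  Σ                  1,955.1460     5,401.5210
Price P = Σ PV = 1,955.1460.
Macaulay duration = Σ(t·PV) / P = 5,401.5210 / 1,955.1460 = 2.76272 years.

2.763 years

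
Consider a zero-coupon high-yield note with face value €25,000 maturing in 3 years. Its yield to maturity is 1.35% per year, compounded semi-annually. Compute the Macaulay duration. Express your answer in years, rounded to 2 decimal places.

A zero-coupon bond has a single cash flow at maturity, so its Macaulay duration equals its maturity: 3 years.
(Equivalently: 6 semi-annual periods ÷ 2 = 3 years.)

3.00 years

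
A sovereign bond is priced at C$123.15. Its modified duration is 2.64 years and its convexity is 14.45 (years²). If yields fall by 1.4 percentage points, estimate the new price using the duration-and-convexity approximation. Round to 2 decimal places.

Duration effect: -D_mod·Δy = -2.64 × (-0.014) = +0.036960
Convexity effect: ½·C·(Δy)² = 0.5 × 14.45 × (-0.014)² = +0.0014161
ΔP/P ≈ +0.036960 + 0.0014161 = +0.0383761
New price ≈ 123.15 × (1 + 0.0383761) = 127.876016715.

C$127.88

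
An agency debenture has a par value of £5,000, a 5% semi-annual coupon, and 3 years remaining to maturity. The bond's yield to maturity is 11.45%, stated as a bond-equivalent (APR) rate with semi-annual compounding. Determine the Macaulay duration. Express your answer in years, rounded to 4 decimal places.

2.8035 years

Periodic yield y = 0.05725. Discount each cash flow and weight by its period:
  t   CF        PV=CF/(1+0.05725)^t    t·PV
  1       125.00       118.2313       118.2313
  2       125.00       111.8290       223.6581
  3       125.00       105.7735       317.3205
  4       125.00       100.0459       400.1835
  5       125.00        94.6284       473.1421
  6     5,125.00     3,669.6759    22,018.0553
  Σ                  4,200.1840    23,550.5907
Price P = Σ PV = 4,200.1840.
Macaulay duration = Σ(t·PV) / P = 23,550.5907 / 4,200.1840 = 5.60704 half-year periods.
In years: 5.60704 / 2 = 2.80352 years.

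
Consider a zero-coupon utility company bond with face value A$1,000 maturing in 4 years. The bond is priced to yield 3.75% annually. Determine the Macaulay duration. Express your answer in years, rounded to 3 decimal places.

4.000 years

A zero-coupon bond has a single cash flow at maturity, so its Macaulay duration equals its maturity: 4 years.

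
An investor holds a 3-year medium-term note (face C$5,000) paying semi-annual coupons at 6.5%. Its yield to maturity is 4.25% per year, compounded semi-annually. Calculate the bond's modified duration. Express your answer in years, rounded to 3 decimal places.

2.724 years

Periodic yield y = 0.02125. First find Macaulay duration:
  t   CF        PV=CF/(1+0.02125)^t    t·PV
  1       162.50       159.1187       159.1187
  2       162.50       155.8078       311.6156
  3       162.50       152.5658       457.6974
  4       162.50       149.3912       597.5649
  5       162.50       146.2827       731.4136
  6     5,162.50     4,550.5894    27,303.5362
  Σ                  5,313.7556    29,560.9464
P = 5,313.7556; Macaulay duration = 29,560.9464 / 5,313.7556 = 5.56310 half-year periods = 2.78155 years.
Modified duration = D_Mac / (1 + y) = 2.78155 / 1.02125 = 2.72367 years.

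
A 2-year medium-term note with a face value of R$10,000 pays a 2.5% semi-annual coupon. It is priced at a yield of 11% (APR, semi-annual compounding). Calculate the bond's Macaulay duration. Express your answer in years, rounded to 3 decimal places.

Periodic yield y = 0.055. Discount each cash flow and weight by its period:
  t   CF        PV=CF/(1+0.055)^t    t·PV
  1       125.00       118.4834       118.4834
  2       125.00       112.3066       224.6131
  3       125.00       106.4517       319.3551
  4    10,125.00     8,173.0695    32,692.2781
  Σ                  8,510.3112    33,354.7297
Price P = Σ PV = 8,510.3112.
Macaulay duration = Σ(t·PV) / P = 33,354.7297 / 8,510.3112 = 3.91933 half-year periods.
In years: 3.91933 / 2 = 1.95967 years.

1.960 years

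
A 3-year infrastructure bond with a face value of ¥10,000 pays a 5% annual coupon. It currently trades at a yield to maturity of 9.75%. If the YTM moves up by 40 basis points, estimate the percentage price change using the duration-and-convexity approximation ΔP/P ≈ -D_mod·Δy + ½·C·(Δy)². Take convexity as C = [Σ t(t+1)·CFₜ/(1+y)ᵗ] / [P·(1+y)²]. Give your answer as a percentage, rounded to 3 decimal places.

-1.031%

With y = 0.0975:
  t   CF        PV=CF/(1+0.0975)^t    t·PV        t(t+1)·PV
  1       500.00       455.5809       455.5809         911.1617
  2       500.00       415.1079       830.2157       2,490.6471
  3    10,500.00     7,942.8381    23,828.5144      95,314.0576
  Σ                  8,813.5269    25,114.3110      98,715.8665
P = 8,813.5269; D_Mac = 2.84952 yrs; D_mod = 2.59637 yrs; C = 9.29883.
Duration effect: -2.59637 × (+0.004) = -0.010385
Convexity effect: 0.5 × 9.29883 × (0.004)² = +0.0000744
ΔP/P ≈ -0.010385 + 0.0000744 = -0.010311 = -1.0311%.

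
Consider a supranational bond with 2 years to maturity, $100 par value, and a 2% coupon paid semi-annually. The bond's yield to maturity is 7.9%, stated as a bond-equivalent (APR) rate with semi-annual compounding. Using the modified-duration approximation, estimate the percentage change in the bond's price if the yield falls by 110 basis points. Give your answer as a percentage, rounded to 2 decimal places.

+2.08%

Periodic yield y = 0.0395. Modified duration first:
  t   CF        PV=CF/(1+0.0395)^t    t·PV
  1         1.00         0.9620         0.9620
  2         1.00         0.9254         1.8509
  3         1.00         0.8903         2.6708
  4       101.00        86.5015       346.0058
  Σ                     89.2792       351.4895
P = 89.2792; D_Mac = 3.93697 half-year periods = 1.96849 yrs; D_mod = 1.96849/(1+0.0395) = 1.89368 yrs.
ΔP/P ≈ -D_mod · Δy = -1.89368 × (-0.011) = +0.020831 = +2.0831%.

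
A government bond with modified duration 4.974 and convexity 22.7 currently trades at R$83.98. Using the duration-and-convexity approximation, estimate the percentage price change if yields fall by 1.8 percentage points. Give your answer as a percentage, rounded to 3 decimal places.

Duration effect: -D_mod·Δy = -4.974 × (-0.018) = +0.089532
Convexity effect: ½·C·(Δy)² = 0.5 × 22.7 × (-0.018)² = +0.0036774
ΔP/P ≈ +0.089532 + 0.0036774 = +0.0932094
= +9.32094%.

+9.321%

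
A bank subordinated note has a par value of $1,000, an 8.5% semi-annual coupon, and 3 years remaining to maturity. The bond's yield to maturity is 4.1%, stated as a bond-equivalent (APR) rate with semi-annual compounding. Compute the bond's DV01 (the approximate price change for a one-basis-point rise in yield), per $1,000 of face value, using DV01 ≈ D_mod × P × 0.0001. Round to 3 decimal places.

$0.300

Periodic yield y = 0.0205.
  t   CF        PV=CF/(1+0.0205)^t    t·PV
  1        42.50        41.6463        41.6463
  2        42.50        40.8097        81.6193
  3        42.50        39.9899       119.9696
  4        42.50        39.1865       156.7462
  5        42.50        38.3994       191.9968
  6     1,042.50       922.9922     5,537.9529
  Σ                  1,123.0238     6,129.9310
P = 1,123.0238; D_Mac = 5.45842 half-year periods = 2.72921 yrs; D_mod = 2.67438 yrs.
DV01 ≈ 2.67438 × 1,123.0238 × 0.0001 = 0.300340.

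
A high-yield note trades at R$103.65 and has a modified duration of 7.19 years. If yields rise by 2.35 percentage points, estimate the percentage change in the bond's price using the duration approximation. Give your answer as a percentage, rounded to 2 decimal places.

Duration approximation: ΔP/P ≈ -D_mod · Δy = -7.19 × (+0.0235) = -0.168965.
As a percentage: -16.8965%.

-16.90%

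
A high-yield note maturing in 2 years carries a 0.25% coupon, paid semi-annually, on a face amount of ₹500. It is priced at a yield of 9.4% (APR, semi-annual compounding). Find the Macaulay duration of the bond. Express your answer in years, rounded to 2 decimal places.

Periodic yield y = 0.047. Discount each cash flow and weight by its period:
  t   CF        PV=CF/(1+0.047)^t    t·PV
  1        0.625         0.5969         0.5969
  2        0.625         0.5701         1.1403
  3        0.625         0.5446         1.6337
  4      500.625       416.6063     1,666.4251
  Σ                    418.3179     1,669.7960
Price P = Σ PV = 418.3179.
Macaulay duration = Σ(t·PV) / P = 1,669.7960 / 418.3179 = 3.99169 half-year periods.
In years: 3.99169 / 2 = 1.99585 years.

2.00 years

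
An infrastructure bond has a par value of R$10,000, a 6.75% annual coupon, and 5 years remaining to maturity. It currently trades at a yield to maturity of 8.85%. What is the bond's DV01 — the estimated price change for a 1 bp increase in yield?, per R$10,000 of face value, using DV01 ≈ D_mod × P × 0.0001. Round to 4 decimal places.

Periodic yield y = 0.0885.
  t   CF        PV=CF/(1+0.0885)^t    t·PV
  1       675.00       620.1194       620.1194
  2       675.00       569.7009     1,139.4018
  3       675.00       523.3816     1,570.1449
  4       675.00       480.8283     1,923.3133
  5    10,675.00     6,985.9539    34,929.7696
  Σ                  9,179.9842    40,182.7490
P = 9,179.9842; D_Mac = 4.37721 yrs; D_mod = 4.02133 yrs.
DV01 ≈ 4.02133 × 9,179.9842 × 0.0001 = 3.691571.

R$3.6916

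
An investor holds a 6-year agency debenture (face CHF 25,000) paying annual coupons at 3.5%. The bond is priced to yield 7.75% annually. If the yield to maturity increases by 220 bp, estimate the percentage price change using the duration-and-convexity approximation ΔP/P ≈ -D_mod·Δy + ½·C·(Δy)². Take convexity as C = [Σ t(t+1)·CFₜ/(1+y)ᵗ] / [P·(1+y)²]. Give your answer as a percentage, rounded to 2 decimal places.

-10.35%

With y = 0.0775:
  t   CF        PV=CF/(1+0.0775)^t    t·PV        t(t+1)·PV
  1       875.00       812.0650       812.0650       1,624.1299
  2       875.00       753.6566     1,507.3132       4,521.9395
  3       875.00       699.4493     2,098.3478       8,393.3911
  4       875.00       649.1408     2,596.5634      12,982.8169
  5       875.00       602.4509     3,012.2545      18,073.5271
  6    25,875.00    16,533.9525    99,203.7150     694,426.0048
  Σ                 20,050.7151   109,230.2588     740,021.8093
P = 20,050.7151; D_Mac = 5.44770 yrs; D_mod = 5.05587 yrs; C = 31.78924.
Duration effect: -5.05587 × (+0.022) = -0.111229
Convexity effect: 0.5 × 31.78924 × (0.022)² = +0.0076930
ΔP/P ≈ -0.111229 + 0.0076930 = -0.103536 = -10.3536%.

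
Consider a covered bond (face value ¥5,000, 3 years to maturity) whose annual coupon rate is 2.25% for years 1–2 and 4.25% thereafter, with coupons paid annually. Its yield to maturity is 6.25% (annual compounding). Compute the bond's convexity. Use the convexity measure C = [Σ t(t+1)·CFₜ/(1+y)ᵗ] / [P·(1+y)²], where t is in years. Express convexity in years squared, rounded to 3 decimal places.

With y = 0.0625:
  t   CF        PV=CF/(1+0.0625)^t    t·PV        t(t+1)·PV
  1       112.50       105.8824       105.8824         211.7647
  2       112.50        99.6540       199.3080         597.9239
  3     5,212.50     4,345.6951    13,037.0853      52,148.3411
  Σ                  4,551.2314    13,342.2756      52,958.0297
P = 4,551.2314.
Convexity = Σ t(t+1)·PV / [P·(1+y)²] = 52,958.0297 / (4,551.2314 × 1.128906) = 10.30730.

10.307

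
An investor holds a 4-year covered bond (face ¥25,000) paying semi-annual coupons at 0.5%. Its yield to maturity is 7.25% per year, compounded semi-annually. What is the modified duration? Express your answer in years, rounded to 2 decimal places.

3.82 years

Periodic yield y = 0.03625. First find Macaulay duration:
  t   CF        PV=CF/(1+0.03625)^t    t·PV
  1        62.50        60.3136        60.3136
  2        62.50        58.2037       116.4075
  3        62.50        56.1677       168.5030
  4        62.50        54.2028       216.8113
  5        62.50        52.3067       261.5335
  6        62.50        50.4769       302.8615
  7        62.50        48.7111       340.9779
  8    25,062.50    18,849.8562   150,798.8496
  Σ                 19,230.2388   152,266.2579
P = 19,230.2388; Macaulay duration = 152,266.2579 / 19,230.2388 = 7.91806 half-year periods = 3.95903 years.
Modified duration = D_Mac / (1 + y) = 3.95903 / 1.03625 = 3.82054 years.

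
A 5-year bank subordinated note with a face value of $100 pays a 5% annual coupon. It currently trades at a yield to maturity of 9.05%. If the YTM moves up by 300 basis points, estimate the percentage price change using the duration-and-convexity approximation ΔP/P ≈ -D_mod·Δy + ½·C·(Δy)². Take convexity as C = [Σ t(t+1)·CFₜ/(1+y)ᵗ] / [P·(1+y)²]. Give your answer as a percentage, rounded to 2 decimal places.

With y = 0.0905:
  t   CF        PV=CF/(1+0.0905)^t    t·PV        t(t+1)·PV
  1         5.00         4.5851         4.5851           9.1701
  2         5.00         4.2045         8.4091          25.2273
  3         5.00         3.8556        11.5668          46.2673
  4         5.00         3.5356        14.1425          70.7127
  5       105.00        68.0865       340.4325       2,042.5947
  Σ                     84.2673       379.1360       2,193.9721
P = 84.2673; D_Mac = 4.49920 yrs; D_mod = 4.12582 yrs; C = 21.89377.
Duration effect: -4.12582 × (+0.03) = -0.123775
Convexity effect: 0.5 × 21.89377 × (0.03)² = +0.0098522
ΔP/P ≈ -0.123775 + 0.0098522 = -0.113922 = -11.3922%.

-11.39%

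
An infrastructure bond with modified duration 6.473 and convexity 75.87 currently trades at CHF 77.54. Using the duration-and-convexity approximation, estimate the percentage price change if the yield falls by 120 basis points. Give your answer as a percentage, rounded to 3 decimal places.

Duration effect: -D_mod·Δy = -6.473 × (-0.012) = +0.077676
Convexity effect: ½·C·(Δy)² = 0.5 × 75.87 × (-0.012)² = +0.00546264
ΔP/P ≈ +0.077676 + 0.00546264 = +0.08313864
= +8.313864%.

+8.314%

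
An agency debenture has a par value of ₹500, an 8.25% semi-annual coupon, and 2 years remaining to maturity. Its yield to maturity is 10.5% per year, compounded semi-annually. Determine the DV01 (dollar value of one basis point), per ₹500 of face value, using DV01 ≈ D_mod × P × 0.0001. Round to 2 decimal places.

Periodic yield y = 0.0525.
  t   CF        PV=CF/(1+0.0525)^t    t·PV
  1       20.625        19.5962        19.5962
  2       20.625        18.6187        37.2374
  3       20.625        17.6900        53.0700
  4      520.625       424.2644     1,697.0576
  Σ                    480.1693     1,806.9612
P = 480.1693; D_Mac = 3.76318 half-year periods = 1.88159 yrs; D_mod = 1.78773 yrs.
DV01 ≈ 1.78773 × 480.1693 × 0.0001 = 0.085841.

₹0.09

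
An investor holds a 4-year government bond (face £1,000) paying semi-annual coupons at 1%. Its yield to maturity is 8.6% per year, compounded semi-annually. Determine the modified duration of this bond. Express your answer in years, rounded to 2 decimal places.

3.76 years

Periodic yield y = 0.043. First find Macaulay duration:
  t   CF        PV=CF/(1+0.043)^t    t·PV
  1         5.00         4.7939         4.7939
  2         5.00         4.5962         9.1925
  3         5.00         4.4067        13.2202
  4         5.00         4.2251        16.9002
  5         5.00         4.0509        20.2544
  6         5.00         3.8839        23.3032
  7         5.00         3.7237        26.0662
  8     1,005.00       717.6151     5,740.9211
  Σ                    747.2955     5,854.6517
P = 747.2955; Macaulay duration = 5,854.6517 / 747.2955 = 7.83445 half-year periods = 3.91723 years.
Modified duration = D_Mac / (1 + y) = 3.91723 / 1.043 = 3.75573 years.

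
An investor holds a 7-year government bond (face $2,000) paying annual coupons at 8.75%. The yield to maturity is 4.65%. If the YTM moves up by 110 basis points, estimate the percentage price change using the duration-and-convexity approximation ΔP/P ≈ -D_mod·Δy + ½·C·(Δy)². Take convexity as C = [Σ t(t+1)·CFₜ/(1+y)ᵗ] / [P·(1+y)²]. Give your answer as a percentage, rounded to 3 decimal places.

-5.743%

With y = 0.0465:
  t   CF        PV=CF/(1+0.0465)^t    t·PV        t(t+1)·PV
  1       175.00       167.2241       167.2241         334.4482
  2       175.00       159.7937       319.5873         958.7620
  3       175.00       152.6934       458.0803       1,832.3212
  4       175.00       145.9087       583.6347       2,918.1735
  5       175.00       139.4254       697.1270       4,182.7619
  6       175.00       133.2302       799.3811       5,595.6680
  7     2,175.00     1,582.2847    11,075.9930      88,607.9440
  Σ                  2,480.5602    14,101.0276     104,430.0788
P = 2,480.5602; D_Mac = 5.68461 yrs; D_mod = 5.43203 yrs; C = 38.44124.
Duration effect: -5.43203 × (+0.011) = -0.059752
Convexity effect: 0.5 × 38.44124 × (0.011)² = +0.0023257
ΔP/P ≈ -0.059752 + 0.0023257 = -0.057427 = -5.7427%.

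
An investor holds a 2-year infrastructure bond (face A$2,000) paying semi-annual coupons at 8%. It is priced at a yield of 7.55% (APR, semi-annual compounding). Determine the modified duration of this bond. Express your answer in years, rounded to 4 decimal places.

Periodic yield y = 0.03775. First find Macaulay duration:
  t   CF        PV=CF/(1+0.03775)^t    t·PV
  1        80.00        77.0899        77.0899
  2        80.00        74.2856       148.5712
  3        80.00        71.5833       214.7499
  4     2,080.00     1,793.4628     7,173.8511
  Σ                  2,016.4215     7,614.2620
P = 2,016.4215; Macaulay duration = 7,614.2620 / 2,016.4215 = 3.77613 half-year periods = 1.88806 years.
Modified duration = D_Mac / (1 + y) = 1.88806 / 1.03775 = 1.81938 years.

1.8194 years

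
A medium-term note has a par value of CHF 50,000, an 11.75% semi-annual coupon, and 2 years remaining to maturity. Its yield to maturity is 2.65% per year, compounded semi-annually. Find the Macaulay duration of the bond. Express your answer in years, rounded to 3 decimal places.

Periodic yield y = 0.01325. Discount each cash flow and weight by its period:
  t   CF        PV=CF/(1+0.01325)^t    t·PV
  1     2,937.50     2,899.0871     2,899.0871
  2     2,937.50     2,861.1765     5,722.3530
  3     2,937.50     2,823.7617     8,471.2850
  4    52,937.50    50,222.3440   200,889.3758
  Σ                 58,806.3692   217,982.1009
Price P = Σ PV = 58,806.3692.
Macaulay duration = Σ(t·PV) / P = 217,982.1009 / 58,806.3692 = 3.70678 half-year periods.
In years: 3.70678 / 2 = 1.85339 years.

1.853 years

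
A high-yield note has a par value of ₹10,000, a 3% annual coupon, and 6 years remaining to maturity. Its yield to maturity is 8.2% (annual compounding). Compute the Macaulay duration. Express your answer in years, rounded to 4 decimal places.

Periodic yield y = 0.082. Discount each cash flow and weight by its year:
  t   CF        PV=CF/(1+0.082)^t    t·PV
  1       300.00       277.2643       277.2643
  2       300.00       256.2517       512.5034
  3       300.00       236.8315       710.4945
  4       300.00       218.8831       875.5324
  5       300.00       202.2949     1,011.4745
  6    10,300.00     6,419.0929    38,514.5573
  Σ                  7,610.6184    41,901.8264
Price P = Σ PV = 7,610.6184.
Macaulay duration = Σ(t·PV) / P = 41,901.8264 / 7,610.6184 = 5.50571 years.

5.5057 years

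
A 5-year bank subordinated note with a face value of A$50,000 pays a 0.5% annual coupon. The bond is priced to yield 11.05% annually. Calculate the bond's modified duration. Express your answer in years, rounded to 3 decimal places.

Periodic yield y = 0.1105. First find Macaulay duration:
  t   CF        PV=CF/(1+0.1105)^t    t·PV
  1       250.00       225.1238       225.1238
  2       250.00       202.7229       405.4459
  3       250.00       182.5510       547.6531
  4       250.00       164.3864       657.5454
  5    50,250.00    29,753.8556   148,769.2782
  Σ                 30,528.6398   150,605.0465
P = 30,528.6398; Macaulay duration = 150,605.0465 / 30,528.6398 = 4.93324 years.
Modified duration = D_Mac / (1 + y) = 4.93324 / 1.1105 = 4.44236 years.

4.442 years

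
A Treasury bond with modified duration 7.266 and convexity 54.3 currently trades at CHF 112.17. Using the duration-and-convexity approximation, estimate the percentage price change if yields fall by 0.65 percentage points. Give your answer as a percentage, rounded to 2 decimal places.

Duration effect: -D_mod·Δy = -7.266 × (-0.0065) = +0.047229
Convexity effect: ½·C·(Δy)² = 0.5 × 54.3 × (-0.0065)² = +0.0011470875
ΔP/P ≈ +0.047229 + 0.0011470875 = +0.0483760875
= +4.83760875%.

+4.84%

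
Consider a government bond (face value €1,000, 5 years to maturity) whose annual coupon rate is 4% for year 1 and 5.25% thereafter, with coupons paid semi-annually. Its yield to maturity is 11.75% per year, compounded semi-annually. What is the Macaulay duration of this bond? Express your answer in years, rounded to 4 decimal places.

4.4198 years

Periodic yield y = 0.05875. Discount each cash flow and weight by its period:
  t   CF        PV=CF/(1+0.05875)^t    t·PV
  1        20.00        18.8902        18.8902
  2        20.00        17.8420        35.6840
  3        26.25        22.1182        66.3545
  4        26.25        20.8908        83.5633
  5        26.25        19.7316        98.6580
  6        26.25        18.6367       111.8201
  7        26.25        17.6025       123.2178
  8        26.25        16.6258       133.0062
  9        26.25        15.7032       141.3289
  10    1,026.25       579.8544     5,798.5437
  Σ                    747.8954     6,611.0667
Price P = Σ PV = 747.8954.
Macaulay duration = Σ(t·PV) / P = 6,611.0667 / 747.8954 = 8.83956 half-year periods.
In years: 8.83956 / 2 = 4.41978 years.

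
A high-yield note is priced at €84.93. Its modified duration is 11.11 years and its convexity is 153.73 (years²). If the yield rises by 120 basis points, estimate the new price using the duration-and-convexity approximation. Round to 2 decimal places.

Duration effect: -D_mod·Δy = -11.11 × (+0.012) = -0.133320
Convexity effect: ½·C·(Δy)² = 0.5 × 153.73 × (0.012)² = +0.01106856
ΔP/P ≈ -0.133320 + 0.01106856 = -0.12225144
New price ≈ 84.93 × (1 - 0.12225144) = 74.5471852008.

€74.55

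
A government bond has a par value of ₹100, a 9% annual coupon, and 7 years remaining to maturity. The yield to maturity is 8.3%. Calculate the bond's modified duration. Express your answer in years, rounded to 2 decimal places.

5.09 years

Periodic yield y = 0.083. First find Macaulay duration:
  t   CF        PV=CF/(1+0.083)^t    t·PV
  1         9.00         8.3102         8.3102
  2         9.00         7.6734        15.3467
  3         9.00         7.0853        21.2558
  4         9.00         6.5423        26.1691
  5         9.00         6.0409        30.2044
  6         9.00         5.5779        33.4675
  7       109.00        62.3774       436.6418
  Σ                    103.6074       571.3956
P = 103.6074; Macaulay duration = 571.3956 / 103.6074 = 5.51501 years.
Modified duration = D_Mac / (1 + y) = 5.51501 / 1.083 = 5.09235 years.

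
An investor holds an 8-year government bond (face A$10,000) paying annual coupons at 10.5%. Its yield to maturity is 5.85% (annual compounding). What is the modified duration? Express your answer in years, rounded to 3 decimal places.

Periodic yield y = 0.0585. First find Macaulay duration:
  t   CF        PV=CF/(1+0.0585)^t    t·PV
  1     1,050.00       991.9698       991.9698
  2     1,050.00       937.1467     1,874.2934
  3     1,050.00       885.3535     2,656.0605
  4     1,050.00       836.4228     3,345.6911
  5     1,050.00       790.1963     3,950.9815
  6     1,050.00       746.5246     4,479.1476
  7     1,050.00       705.2665     4,936.8656
  8    11,050.00     7,011.8946    56,095.1568
  Σ                 12,904.7747    78,330.1662
P = 12,904.7747; Macaulay duration = 78,330.1662 / 12,904.7747 = 6.06986 years.
Modified duration = D_Mac / (1 + y) = 6.06986 / 1.0585 = 5.73440 years.

5.734 years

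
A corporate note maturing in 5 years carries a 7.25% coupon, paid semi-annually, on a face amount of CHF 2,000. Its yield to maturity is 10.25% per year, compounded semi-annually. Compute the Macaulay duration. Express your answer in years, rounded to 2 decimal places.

Periodic yield y = 0.05125. Discount each cash flow and weight by its period:
  t   CF        PV=CF/(1+0.05125)^t    t·PV
  1        72.50        68.9655        68.9655
  2        72.50        65.6033       131.2067
  3        72.50        62.4051       187.2153
  4        72.50        59.3627       237.4510
  5        72.50        56.4687       282.3436
  6        72.50        53.7158       322.2947
  7        72.50        51.0971       357.6794
  8        72.50        48.6060       388.8480
  9        72.50        46.2364       416.1275
  10    2,072.50     1,257.2871    12,572.8708
  Σ                  1,769.7477    14,965.0026
Price P = Σ PV = 1,769.7477.
Macaulay duration = Σ(t·PV) / P = 14,965.0026 / 1,769.7477 = 8.45601 half-year periods.
In years: 8.45601 / 2 = 4.22800 years.

4.23 years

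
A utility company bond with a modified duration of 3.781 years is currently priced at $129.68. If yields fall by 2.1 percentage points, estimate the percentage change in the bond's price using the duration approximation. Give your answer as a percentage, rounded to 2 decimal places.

Duration approximation: ΔP/P ≈ -D_mod · Δy = -3.781 × (-0.021) = +0.079401.
As a percentage: +7.9401%.

+7.94%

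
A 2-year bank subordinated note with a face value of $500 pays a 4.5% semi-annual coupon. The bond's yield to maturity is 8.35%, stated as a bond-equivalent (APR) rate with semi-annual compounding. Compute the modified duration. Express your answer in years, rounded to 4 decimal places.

Periodic yield y = 0.04175. First find Macaulay duration:
  t   CF        PV=CF/(1+0.04175)^t    t·PV
  1        11.25        10.7991        10.7991
  2        11.25        10.3663        20.7327
  3        11.25         9.9509        29.8527
  4       511.25       434.0895     1,736.3580
  Σ                    465.2059     1,797.7425
P = 465.2059; Macaulay duration = 1,797.7425 / 465.2059 = 3.86440 half-year periods = 1.93220 years.
Modified duration = D_Mac / (1 + y) = 1.93220 / 1.04175 = 1.85476 years.

1.8548 years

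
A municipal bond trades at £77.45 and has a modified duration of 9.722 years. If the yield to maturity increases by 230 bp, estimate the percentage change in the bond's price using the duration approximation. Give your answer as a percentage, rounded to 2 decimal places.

Duration approximation: ΔP/P ≈ -D_mod · Δy = -9.722 × (+0.023) = -0.223606.
As a percentage: -22.3606%.

-22.36%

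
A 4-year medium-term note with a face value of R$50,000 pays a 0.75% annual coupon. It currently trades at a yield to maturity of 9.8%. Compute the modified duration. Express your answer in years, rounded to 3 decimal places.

Periodic yield y = 0.098. First find Macaulay duration:
  t   CF        PV=CF/(1+0.098)^t    t·PV
  1       375.00       341.5301       341.5301
  2       375.00       311.0474       622.0948
  3       375.00       283.2854       849.8563
  4    50,375.00    34,658.1757   138,632.7027
  Σ                 35,594.0386   140,446.1839
P = 35,594.0386; Macaulay duration = 140,446.1839 / 35,594.0386 = 3.94578 years.
Modified duration = D_Mac / (1 + y) = 3.94578 / 1.098 = 3.59360 years.

3.594 years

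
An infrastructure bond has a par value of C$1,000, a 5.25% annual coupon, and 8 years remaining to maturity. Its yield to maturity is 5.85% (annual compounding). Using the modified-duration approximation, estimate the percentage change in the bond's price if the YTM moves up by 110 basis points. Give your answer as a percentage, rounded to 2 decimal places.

Periodic yield y = 0.0585. Modified duration first:
  t   CF        PV=CF/(1+0.0585)^t    t·PV
  1        52.50        49.5985        49.5985
  2        52.50        46.8573        93.7147
  3        52.50        44.2677       132.8030
  4        52.50        41.8211       167.2846
  5        52.50        39.5098       197.5491
  6        52.50        37.3262       223.9574
  7        52.50        35.2633       246.8433
  8     1,052.50       667.8750     5,343.0002
  Σ                    962.5190     6,454.7507
P = 962.5190; D_Mac = 6.70610 yrs; D_mod = 6.70610/(1+0.0585) = 6.33548 yrs.
ΔP/P ≈ -D_mod · Δy = -6.33548 × (+0.011) = -0.069690 = -6.9690%.

-6.97%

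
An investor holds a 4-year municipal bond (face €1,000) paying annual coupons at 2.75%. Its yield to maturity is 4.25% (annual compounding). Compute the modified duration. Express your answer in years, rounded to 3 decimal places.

Periodic yield y = 0.0425. First find Macaulay duration:
  t   CF        PV=CF/(1+0.0425)^t    t·PV
  1        27.50        26.3789        26.3789
  2        27.50        25.3035        50.6070
  3        27.50        24.2719        72.8158
  4     1,027.50       869.9165     3,479.6661
  Σ                    945.8709     3,629.4678
P = 945.8709; Macaulay duration = 3,629.4678 / 945.8709 = 3.83717 years.
Modified duration = D_Mac / (1 + y) = 3.83717 / 1.0425 = 3.68074 years.

3.681 years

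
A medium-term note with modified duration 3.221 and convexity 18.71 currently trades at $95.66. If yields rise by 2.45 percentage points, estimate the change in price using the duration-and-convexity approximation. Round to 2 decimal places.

Duration effect: -D_mod·Δy = -3.221 × (+0.0245) = -0.0789145
Convexity effect: ½·C·(Δy)² = 0.5 × 18.71 × (0.0245)² = +0.00561533875
ΔP/P ≈ -0.0789145 + 0.00561533875 = -0.07329916125
ΔP ≈ 95.66 × (-0.07329916125) = -7.011797765175.

-$7.01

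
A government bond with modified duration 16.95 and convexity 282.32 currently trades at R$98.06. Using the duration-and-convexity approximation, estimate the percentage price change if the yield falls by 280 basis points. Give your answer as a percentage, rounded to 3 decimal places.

+58.527%

Duration effect: -D_mod·Δy = -16.95 × (-0.028) = +0.474600
Convexity effect: ½·C·(Δy)² = 0.5 × 282.32 × (-0.028)² = +0.11066944
ΔP/P ≈ +0.474600 + 0.11066944 = +0.58526944
= +58.526944%.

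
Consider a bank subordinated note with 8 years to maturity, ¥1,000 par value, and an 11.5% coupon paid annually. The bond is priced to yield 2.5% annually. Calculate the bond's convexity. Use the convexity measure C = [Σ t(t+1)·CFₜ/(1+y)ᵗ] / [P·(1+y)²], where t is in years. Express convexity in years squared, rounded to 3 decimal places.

47.881

With y = 0.025:
  t   CF        PV=CF/(1+0.025)^t    t·PV        t(t+1)·PV
  1       115.00       112.1951       112.1951         224.3902
  2       115.00       109.4587       218.9173         656.7519
  3       115.00       106.7889       320.3668       1,281.4672
  4       115.00       104.1843       416.7373       2,083.6865
  5       115.00       101.6432       508.2162       3,049.2973
  6       115.00        99.1641       594.9848       4,164.8939
  7       115.00        96.7455       677.2185       5,417.7481
  8     1,115.00       915.1324     7,321.0594      65,889.5347
  Σ                  1,645.3123    10,169.6955      82,767.7698
P = 1,645.3123.
Convexity = Σ t(t+1)·PV / [P·(1+y)²] = 82,767.7698 / (1,645.3123 × 1.050625) = 47.88122.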